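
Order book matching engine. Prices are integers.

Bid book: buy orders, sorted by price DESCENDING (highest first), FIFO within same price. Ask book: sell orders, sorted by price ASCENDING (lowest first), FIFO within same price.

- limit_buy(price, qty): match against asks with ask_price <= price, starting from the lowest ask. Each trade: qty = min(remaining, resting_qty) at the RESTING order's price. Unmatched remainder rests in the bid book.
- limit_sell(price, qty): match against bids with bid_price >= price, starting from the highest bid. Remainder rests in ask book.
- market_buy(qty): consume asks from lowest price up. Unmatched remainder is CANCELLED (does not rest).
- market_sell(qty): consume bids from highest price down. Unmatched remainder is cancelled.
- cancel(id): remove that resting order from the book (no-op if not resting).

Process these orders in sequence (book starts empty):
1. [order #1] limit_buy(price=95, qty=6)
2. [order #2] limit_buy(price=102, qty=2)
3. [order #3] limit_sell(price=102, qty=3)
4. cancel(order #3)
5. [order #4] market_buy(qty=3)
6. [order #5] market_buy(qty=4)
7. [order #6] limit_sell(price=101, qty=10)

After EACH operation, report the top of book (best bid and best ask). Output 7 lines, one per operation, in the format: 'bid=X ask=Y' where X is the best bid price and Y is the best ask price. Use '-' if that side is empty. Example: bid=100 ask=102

Answer: bid=95 ask=-
bid=102 ask=-
bid=95 ask=102
bid=95 ask=-
bid=95 ask=-
bid=95 ask=-
bid=95 ask=101

Derivation:
After op 1 [order #1] limit_buy(price=95, qty=6): fills=none; bids=[#1:6@95] asks=[-]
After op 2 [order #2] limit_buy(price=102, qty=2): fills=none; bids=[#2:2@102 #1:6@95] asks=[-]
After op 3 [order #3] limit_sell(price=102, qty=3): fills=#2x#3:2@102; bids=[#1:6@95] asks=[#3:1@102]
After op 4 cancel(order #3): fills=none; bids=[#1:6@95] asks=[-]
After op 5 [order #4] market_buy(qty=3): fills=none; bids=[#1:6@95] asks=[-]
After op 6 [order #5] market_buy(qty=4): fills=none; bids=[#1:6@95] asks=[-]
After op 7 [order #6] limit_sell(price=101, qty=10): fills=none; bids=[#1:6@95] asks=[#6:10@101]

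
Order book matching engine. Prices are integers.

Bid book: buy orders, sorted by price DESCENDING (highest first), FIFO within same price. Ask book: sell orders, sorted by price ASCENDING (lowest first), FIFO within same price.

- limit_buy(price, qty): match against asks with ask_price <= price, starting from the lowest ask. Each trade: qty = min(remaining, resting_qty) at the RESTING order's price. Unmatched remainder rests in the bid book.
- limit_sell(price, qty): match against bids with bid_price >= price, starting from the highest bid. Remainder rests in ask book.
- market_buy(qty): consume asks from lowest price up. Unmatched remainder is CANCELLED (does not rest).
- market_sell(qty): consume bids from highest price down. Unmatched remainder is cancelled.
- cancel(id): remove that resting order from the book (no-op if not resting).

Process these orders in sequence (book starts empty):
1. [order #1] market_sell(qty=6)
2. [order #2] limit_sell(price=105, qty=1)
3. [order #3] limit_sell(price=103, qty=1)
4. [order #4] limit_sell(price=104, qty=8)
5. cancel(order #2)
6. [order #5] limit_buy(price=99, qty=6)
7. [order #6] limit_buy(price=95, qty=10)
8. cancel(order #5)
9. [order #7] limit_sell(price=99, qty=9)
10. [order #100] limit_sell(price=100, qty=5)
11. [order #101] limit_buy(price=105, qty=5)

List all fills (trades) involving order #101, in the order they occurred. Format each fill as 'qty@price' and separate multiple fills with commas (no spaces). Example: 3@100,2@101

Answer: 5@99

Derivation:
After op 1 [order #1] market_sell(qty=6): fills=none; bids=[-] asks=[-]
After op 2 [order #2] limit_sell(price=105, qty=1): fills=none; bids=[-] asks=[#2:1@105]
After op 3 [order #3] limit_sell(price=103, qty=1): fills=none; bids=[-] asks=[#3:1@103 #2:1@105]
After op 4 [order #4] limit_sell(price=104, qty=8): fills=none; bids=[-] asks=[#3:1@103 #4:8@104 #2:1@105]
After op 5 cancel(order #2): fills=none; bids=[-] asks=[#3:1@103 #4:8@104]
After op 6 [order #5] limit_buy(price=99, qty=6): fills=none; bids=[#5:6@99] asks=[#3:1@103 #4:8@104]
After op 7 [order #6] limit_buy(price=95, qty=10): fills=none; bids=[#5:6@99 #6:10@95] asks=[#3:1@103 #4:8@104]
After op 8 cancel(order #5): fills=none; bids=[#6:10@95] asks=[#3:1@103 #4:8@104]
After op 9 [order #7] limit_sell(price=99, qty=9): fills=none; bids=[#6:10@95] asks=[#7:9@99 #3:1@103 #4:8@104]
After op 10 [order #100] limit_sell(price=100, qty=5): fills=none; bids=[#6:10@95] asks=[#7:9@99 #100:5@100 #3:1@103 #4:8@104]
After op 11 [order #101] limit_buy(price=105, qty=5): fills=#101x#7:5@99; bids=[#6:10@95] asks=[#7:4@99 #100:5@100 #3:1@103 #4:8@104]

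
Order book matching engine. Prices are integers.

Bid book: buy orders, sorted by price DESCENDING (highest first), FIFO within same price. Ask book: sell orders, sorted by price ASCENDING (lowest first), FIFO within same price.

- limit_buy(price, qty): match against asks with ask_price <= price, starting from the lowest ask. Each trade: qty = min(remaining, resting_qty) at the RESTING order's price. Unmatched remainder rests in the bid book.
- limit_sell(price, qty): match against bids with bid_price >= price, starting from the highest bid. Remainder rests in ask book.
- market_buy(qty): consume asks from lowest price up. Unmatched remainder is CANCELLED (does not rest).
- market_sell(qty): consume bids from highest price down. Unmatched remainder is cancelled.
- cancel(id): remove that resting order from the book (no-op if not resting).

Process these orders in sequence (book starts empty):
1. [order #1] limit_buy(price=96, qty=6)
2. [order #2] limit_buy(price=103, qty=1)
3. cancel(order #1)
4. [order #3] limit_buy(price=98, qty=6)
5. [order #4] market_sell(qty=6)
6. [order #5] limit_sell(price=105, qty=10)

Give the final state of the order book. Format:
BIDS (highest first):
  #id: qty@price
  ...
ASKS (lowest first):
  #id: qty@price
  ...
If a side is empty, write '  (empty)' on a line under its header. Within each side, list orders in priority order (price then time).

After op 1 [order #1] limit_buy(price=96, qty=6): fills=none; bids=[#1:6@96] asks=[-]
After op 2 [order #2] limit_buy(price=103, qty=1): fills=none; bids=[#2:1@103 #1:6@96] asks=[-]
After op 3 cancel(order #1): fills=none; bids=[#2:1@103] asks=[-]
After op 4 [order #3] limit_buy(price=98, qty=6): fills=none; bids=[#2:1@103 #3:6@98] asks=[-]
After op 5 [order #4] market_sell(qty=6): fills=#2x#4:1@103 #3x#4:5@98; bids=[#3:1@98] asks=[-]
After op 6 [order #5] limit_sell(price=105, qty=10): fills=none; bids=[#3:1@98] asks=[#5:10@105]

Answer: BIDS (highest first):
  #3: 1@98
ASKS (lowest first):
  #5: 10@105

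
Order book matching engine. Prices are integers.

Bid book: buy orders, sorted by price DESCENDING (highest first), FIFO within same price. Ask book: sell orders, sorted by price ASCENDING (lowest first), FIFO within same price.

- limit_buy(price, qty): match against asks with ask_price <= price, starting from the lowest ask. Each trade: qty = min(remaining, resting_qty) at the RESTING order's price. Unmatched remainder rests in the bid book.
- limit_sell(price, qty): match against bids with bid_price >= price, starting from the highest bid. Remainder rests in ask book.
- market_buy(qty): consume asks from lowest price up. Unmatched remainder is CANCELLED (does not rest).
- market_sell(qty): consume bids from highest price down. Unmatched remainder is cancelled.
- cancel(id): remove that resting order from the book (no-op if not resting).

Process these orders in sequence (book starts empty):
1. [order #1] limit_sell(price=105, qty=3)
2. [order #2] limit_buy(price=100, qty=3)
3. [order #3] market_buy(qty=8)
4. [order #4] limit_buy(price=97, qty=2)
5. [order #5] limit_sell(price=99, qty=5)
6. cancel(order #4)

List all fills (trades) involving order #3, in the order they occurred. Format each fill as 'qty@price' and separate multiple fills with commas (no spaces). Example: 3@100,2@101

Answer: 3@105

Derivation:
After op 1 [order #1] limit_sell(price=105, qty=3): fills=none; bids=[-] asks=[#1:3@105]
After op 2 [order #2] limit_buy(price=100, qty=3): fills=none; bids=[#2:3@100] asks=[#1:3@105]
After op 3 [order #3] market_buy(qty=8): fills=#3x#1:3@105; bids=[#2:3@100] asks=[-]
After op 4 [order #4] limit_buy(price=97, qty=2): fills=none; bids=[#2:3@100 #4:2@97] asks=[-]
After op 5 [order #5] limit_sell(price=99, qty=5): fills=#2x#5:3@100; bids=[#4:2@97] asks=[#5:2@99]
After op 6 cancel(order #4): fills=none; bids=[-] asks=[#5:2@99]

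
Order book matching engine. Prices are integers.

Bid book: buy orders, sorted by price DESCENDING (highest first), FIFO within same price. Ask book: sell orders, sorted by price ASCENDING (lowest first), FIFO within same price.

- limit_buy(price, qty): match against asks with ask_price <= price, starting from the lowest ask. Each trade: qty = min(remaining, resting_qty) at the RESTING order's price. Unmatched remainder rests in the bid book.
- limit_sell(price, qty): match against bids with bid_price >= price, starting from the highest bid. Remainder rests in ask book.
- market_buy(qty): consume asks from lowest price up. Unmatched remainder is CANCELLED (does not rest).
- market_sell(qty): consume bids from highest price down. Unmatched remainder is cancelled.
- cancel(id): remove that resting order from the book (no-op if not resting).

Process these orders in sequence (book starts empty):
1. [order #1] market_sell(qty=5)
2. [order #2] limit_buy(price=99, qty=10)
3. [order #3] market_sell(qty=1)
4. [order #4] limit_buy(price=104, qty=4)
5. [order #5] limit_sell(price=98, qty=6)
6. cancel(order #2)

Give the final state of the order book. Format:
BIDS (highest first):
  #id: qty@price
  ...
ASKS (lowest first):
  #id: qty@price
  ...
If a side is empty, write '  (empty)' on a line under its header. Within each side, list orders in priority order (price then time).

Answer: BIDS (highest first):
  (empty)
ASKS (lowest first):
  (empty)

Derivation:
After op 1 [order #1] market_sell(qty=5): fills=none; bids=[-] asks=[-]
After op 2 [order #2] limit_buy(price=99, qty=10): fills=none; bids=[#2:10@99] asks=[-]
After op 3 [order #3] market_sell(qty=1): fills=#2x#3:1@99; bids=[#2:9@99] asks=[-]
After op 4 [order #4] limit_buy(price=104, qty=4): fills=none; bids=[#4:4@104 #2:9@99] asks=[-]
After op 5 [order #5] limit_sell(price=98, qty=6): fills=#4x#5:4@104 #2x#5:2@99; bids=[#2:7@99] asks=[-]
After op 6 cancel(order #2): fills=none; bids=[-] asks=[-]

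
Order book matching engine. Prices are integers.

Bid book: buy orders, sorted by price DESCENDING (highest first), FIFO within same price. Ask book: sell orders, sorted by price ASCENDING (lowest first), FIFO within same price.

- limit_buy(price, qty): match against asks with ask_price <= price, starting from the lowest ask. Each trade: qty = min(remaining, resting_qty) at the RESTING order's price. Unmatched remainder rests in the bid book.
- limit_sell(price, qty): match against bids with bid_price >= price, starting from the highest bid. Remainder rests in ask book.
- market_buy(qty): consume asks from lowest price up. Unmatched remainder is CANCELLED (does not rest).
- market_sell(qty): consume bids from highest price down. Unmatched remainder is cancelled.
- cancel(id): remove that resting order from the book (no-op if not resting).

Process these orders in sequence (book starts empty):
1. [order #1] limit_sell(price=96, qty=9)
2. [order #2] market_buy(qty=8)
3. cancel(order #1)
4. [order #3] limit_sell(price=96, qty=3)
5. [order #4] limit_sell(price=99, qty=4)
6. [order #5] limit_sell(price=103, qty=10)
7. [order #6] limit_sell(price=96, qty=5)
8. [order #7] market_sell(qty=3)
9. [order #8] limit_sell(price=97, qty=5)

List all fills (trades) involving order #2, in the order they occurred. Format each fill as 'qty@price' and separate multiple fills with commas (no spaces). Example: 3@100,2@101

After op 1 [order #1] limit_sell(price=96, qty=9): fills=none; bids=[-] asks=[#1:9@96]
After op 2 [order #2] market_buy(qty=8): fills=#2x#1:8@96; bids=[-] asks=[#1:1@96]
After op 3 cancel(order #1): fills=none; bids=[-] asks=[-]
After op 4 [order #3] limit_sell(price=96, qty=3): fills=none; bids=[-] asks=[#3:3@96]
After op 5 [order #4] limit_sell(price=99, qty=4): fills=none; bids=[-] asks=[#3:3@96 #4:4@99]
After op 6 [order #5] limit_sell(price=103, qty=10): fills=none; bids=[-] asks=[#3:3@96 #4:4@99 #5:10@103]
After op 7 [order #6] limit_sell(price=96, qty=5): fills=none; bids=[-] asks=[#3:3@96 #6:5@96 #4:4@99 #5:10@103]
After op 8 [order #7] market_sell(qty=3): fills=none; bids=[-] asks=[#3:3@96 #6:5@96 #4:4@99 #5:10@103]
After op 9 [order #8] limit_sell(price=97, qty=5): fills=none; bids=[-] asks=[#3:3@96 #6:5@96 #8:5@97 #4:4@99 #5:10@103]

Answer: 8@96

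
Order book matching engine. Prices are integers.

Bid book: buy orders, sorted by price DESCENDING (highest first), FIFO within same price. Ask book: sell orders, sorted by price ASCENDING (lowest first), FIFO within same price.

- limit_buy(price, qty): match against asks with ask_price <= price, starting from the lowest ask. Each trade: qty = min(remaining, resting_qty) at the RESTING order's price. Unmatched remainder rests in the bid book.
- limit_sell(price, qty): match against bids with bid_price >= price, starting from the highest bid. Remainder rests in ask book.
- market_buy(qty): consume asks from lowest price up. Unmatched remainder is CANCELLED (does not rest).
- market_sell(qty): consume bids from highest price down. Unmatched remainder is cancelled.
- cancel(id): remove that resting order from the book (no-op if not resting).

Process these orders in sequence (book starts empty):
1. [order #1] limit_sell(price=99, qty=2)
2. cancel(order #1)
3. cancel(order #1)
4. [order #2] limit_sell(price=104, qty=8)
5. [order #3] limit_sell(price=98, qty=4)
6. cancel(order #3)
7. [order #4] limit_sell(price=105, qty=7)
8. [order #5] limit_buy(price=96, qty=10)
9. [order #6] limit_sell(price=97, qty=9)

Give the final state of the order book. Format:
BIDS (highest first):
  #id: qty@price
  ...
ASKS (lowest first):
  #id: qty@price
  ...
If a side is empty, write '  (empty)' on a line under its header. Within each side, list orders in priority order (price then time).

After op 1 [order #1] limit_sell(price=99, qty=2): fills=none; bids=[-] asks=[#1:2@99]
After op 2 cancel(order #1): fills=none; bids=[-] asks=[-]
After op 3 cancel(order #1): fills=none; bids=[-] asks=[-]
After op 4 [order #2] limit_sell(price=104, qty=8): fills=none; bids=[-] asks=[#2:8@104]
After op 5 [order #3] limit_sell(price=98, qty=4): fills=none; bids=[-] asks=[#3:4@98 #2:8@104]
After op 6 cancel(order #3): fills=none; bids=[-] asks=[#2:8@104]
After op 7 [order #4] limit_sell(price=105, qty=7): fills=none; bids=[-] asks=[#2:8@104 #4:7@105]
After op 8 [order #5] limit_buy(price=96, qty=10): fills=none; bids=[#5:10@96] asks=[#2:8@104 #4:7@105]
After op 9 [order #6] limit_sell(price=97, qty=9): fills=none; bids=[#5:10@96] asks=[#6:9@97 #2:8@104 #4:7@105]

Answer: BIDS (highest first):
  #5: 10@96
ASKS (lowest first):
  #6: 9@97
  #2: 8@104
  #4: 7@105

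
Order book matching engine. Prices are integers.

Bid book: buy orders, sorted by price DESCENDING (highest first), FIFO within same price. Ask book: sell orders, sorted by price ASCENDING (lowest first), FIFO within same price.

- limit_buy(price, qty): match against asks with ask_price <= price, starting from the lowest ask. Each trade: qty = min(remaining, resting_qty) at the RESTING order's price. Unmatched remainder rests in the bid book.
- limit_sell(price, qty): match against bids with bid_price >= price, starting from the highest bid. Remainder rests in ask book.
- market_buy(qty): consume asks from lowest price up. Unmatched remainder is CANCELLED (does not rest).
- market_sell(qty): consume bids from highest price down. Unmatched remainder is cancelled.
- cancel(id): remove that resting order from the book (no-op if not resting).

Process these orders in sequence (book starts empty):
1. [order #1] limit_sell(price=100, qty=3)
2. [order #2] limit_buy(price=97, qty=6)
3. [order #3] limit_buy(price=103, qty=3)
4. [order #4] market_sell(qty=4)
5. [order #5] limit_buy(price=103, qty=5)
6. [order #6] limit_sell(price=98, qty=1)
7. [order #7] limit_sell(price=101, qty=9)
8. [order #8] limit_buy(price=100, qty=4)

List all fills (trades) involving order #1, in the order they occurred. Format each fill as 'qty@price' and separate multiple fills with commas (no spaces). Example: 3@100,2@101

After op 1 [order #1] limit_sell(price=100, qty=3): fills=none; bids=[-] asks=[#1:3@100]
After op 2 [order #2] limit_buy(price=97, qty=6): fills=none; bids=[#2:6@97] asks=[#1:3@100]
After op 3 [order #3] limit_buy(price=103, qty=3): fills=#3x#1:3@100; bids=[#2:6@97] asks=[-]
After op 4 [order #4] market_sell(qty=4): fills=#2x#4:4@97; bids=[#2:2@97] asks=[-]
After op 5 [order #5] limit_buy(price=103, qty=5): fills=none; bids=[#5:5@103 #2:2@97] asks=[-]
After op 6 [order #6] limit_sell(price=98, qty=1): fills=#5x#6:1@103; bids=[#5:4@103 #2:2@97] asks=[-]
After op 7 [order #7] limit_sell(price=101, qty=9): fills=#5x#7:4@103; bids=[#2:2@97] asks=[#7:5@101]
After op 8 [order #8] limit_buy(price=100, qty=4): fills=none; bids=[#8:4@100 #2:2@97] asks=[#7:5@101]

Answer: 3@100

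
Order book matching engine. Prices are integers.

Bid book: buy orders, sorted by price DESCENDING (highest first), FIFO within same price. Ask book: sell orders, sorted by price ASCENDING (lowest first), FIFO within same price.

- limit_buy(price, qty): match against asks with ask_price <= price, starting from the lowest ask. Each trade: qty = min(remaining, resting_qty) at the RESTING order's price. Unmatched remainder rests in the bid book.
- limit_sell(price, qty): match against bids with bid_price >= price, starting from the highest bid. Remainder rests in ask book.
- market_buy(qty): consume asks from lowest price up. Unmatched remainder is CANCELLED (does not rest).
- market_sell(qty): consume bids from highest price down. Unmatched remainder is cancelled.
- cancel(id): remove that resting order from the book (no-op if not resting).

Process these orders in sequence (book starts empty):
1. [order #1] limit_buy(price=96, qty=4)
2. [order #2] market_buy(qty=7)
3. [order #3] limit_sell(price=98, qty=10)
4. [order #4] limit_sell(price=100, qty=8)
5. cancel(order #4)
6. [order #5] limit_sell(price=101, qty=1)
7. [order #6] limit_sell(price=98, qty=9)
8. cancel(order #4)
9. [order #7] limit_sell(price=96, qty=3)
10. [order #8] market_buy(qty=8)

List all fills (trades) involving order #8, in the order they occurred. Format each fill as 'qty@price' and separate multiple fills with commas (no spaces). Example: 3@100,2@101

After op 1 [order #1] limit_buy(price=96, qty=4): fills=none; bids=[#1:4@96] asks=[-]
After op 2 [order #2] market_buy(qty=7): fills=none; bids=[#1:4@96] asks=[-]
After op 3 [order #3] limit_sell(price=98, qty=10): fills=none; bids=[#1:4@96] asks=[#3:10@98]
After op 4 [order #4] limit_sell(price=100, qty=8): fills=none; bids=[#1:4@96] asks=[#3:10@98 #4:8@100]
After op 5 cancel(order #4): fills=none; bids=[#1:4@96] asks=[#3:10@98]
After op 6 [order #5] limit_sell(price=101, qty=1): fills=none; bids=[#1:4@96] asks=[#3:10@98 #5:1@101]
After op 7 [order #6] limit_sell(price=98, qty=9): fills=none; bids=[#1:4@96] asks=[#3:10@98 #6:9@98 #5:1@101]
After op 8 cancel(order #4): fills=none; bids=[#1:4@96] asks=[#3:10@98 #6:9@98 #5:1@101]
After op 9 [order #7] limit_sell(price=96, qty=3): fills=#1x#7:3@96; bids=[#1:1@96] asks=[#3:10@98 #6:9@98 #5:1@101]
After op 10 [order #8] market_buy(qty=8): fills=#8x#3:8@98; bids=[#1:1@96] asks=[#3:2@98 #6:9@98 #5:1@101]

Answer: 8@98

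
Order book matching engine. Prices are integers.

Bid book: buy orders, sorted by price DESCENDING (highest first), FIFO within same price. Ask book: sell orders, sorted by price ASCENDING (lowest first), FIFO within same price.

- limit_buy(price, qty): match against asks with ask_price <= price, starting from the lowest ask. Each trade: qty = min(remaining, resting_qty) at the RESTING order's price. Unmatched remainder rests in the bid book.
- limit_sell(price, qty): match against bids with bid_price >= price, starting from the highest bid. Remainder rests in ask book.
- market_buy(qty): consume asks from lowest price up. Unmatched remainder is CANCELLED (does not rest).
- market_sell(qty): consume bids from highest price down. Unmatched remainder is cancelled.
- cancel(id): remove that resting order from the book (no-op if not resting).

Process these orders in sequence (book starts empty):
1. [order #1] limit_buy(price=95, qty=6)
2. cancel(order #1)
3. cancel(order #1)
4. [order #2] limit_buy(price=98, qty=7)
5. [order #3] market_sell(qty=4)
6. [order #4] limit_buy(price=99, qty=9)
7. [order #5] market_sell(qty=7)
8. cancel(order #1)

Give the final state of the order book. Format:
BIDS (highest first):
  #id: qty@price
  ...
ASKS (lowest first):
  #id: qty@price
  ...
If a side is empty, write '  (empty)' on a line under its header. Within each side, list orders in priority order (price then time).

After op 1 [order #1] limit_buy(price=95, qty=6): fills=none; bids=[#1:6@95] asks=[-]
After op 2 cancel(order #1): fills=none; bids=[-] asks=[-]
After op 3 cancel(order #1): fills=none; bids=[-] asks=[-]
After op 4 [order #2] limit_buy(price=98, qty=7): fills=none; bids=[#2:7@98] asks=[-]
After op 5 [order #3] market_sell(qty=4): fills=#2x#3:4@98; bids=[#2:3@98] asks=[-]
After op 6 [order #4] limit_buy(price=99, qty=9): fills=none; bids=[#4:9@99 #2:3@98] asks=[-]
After op 7 [order #5] market_sell(qty=7): fills=#4x#5:7@99; bids=[#4:2@99 #2:3@98] asks=[-]
After op 8 cancel(order #1): fills=none; bids=[#4:2@99 #2:3@98] asks=[-]

Answer: BIDS (highest first):
  #4: 2@99
  #2: 3@98
ASKS (lowest first):
  (empty)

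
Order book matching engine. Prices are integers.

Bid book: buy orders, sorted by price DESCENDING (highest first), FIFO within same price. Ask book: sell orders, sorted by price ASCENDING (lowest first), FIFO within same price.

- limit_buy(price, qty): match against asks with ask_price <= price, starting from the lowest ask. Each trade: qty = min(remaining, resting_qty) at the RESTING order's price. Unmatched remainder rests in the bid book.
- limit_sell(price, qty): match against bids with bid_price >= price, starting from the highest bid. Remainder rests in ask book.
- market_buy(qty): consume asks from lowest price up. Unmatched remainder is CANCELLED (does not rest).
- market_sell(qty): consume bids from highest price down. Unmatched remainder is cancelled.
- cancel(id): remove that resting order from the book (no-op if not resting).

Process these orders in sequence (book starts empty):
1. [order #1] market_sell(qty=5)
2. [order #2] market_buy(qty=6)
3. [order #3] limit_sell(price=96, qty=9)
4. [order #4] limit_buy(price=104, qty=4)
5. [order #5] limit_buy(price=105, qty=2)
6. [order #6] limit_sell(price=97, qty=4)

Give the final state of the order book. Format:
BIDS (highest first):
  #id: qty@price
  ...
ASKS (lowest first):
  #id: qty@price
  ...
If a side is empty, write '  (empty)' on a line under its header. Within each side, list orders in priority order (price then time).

Answer: BIDS (highest first):
  (empty)
ASKS (lowest first):
  #3: 3@96
  #6: 4@97

Derivation:
After op 1 [order #1] market_sell(qty=5): fills=none; bids=[-] asks=[-]
After op 2 [order #2] market_buy(qty=6): fills=none; bids=[-] asks=[-]
After op 3 [order #3] limit_sell(price=96, qty=9): fills=none; bids=[-] asks=[#3:9@96]
After op 4 [order #4] limit_buy(price=104, qty=4): fills=#4x#3:4@96; bids=[-] asks=[#3:5@96]
After op 5 [order #5] limit_buy(price=105, qty=2): fills=#5x#3:2@96; bids=[-] asks=[#3:3@96]
After op 6 [order #6] limit_sell(price=97, qty=4): fills=none; bids=[-] asks=[#3:3@96 #6:4@97]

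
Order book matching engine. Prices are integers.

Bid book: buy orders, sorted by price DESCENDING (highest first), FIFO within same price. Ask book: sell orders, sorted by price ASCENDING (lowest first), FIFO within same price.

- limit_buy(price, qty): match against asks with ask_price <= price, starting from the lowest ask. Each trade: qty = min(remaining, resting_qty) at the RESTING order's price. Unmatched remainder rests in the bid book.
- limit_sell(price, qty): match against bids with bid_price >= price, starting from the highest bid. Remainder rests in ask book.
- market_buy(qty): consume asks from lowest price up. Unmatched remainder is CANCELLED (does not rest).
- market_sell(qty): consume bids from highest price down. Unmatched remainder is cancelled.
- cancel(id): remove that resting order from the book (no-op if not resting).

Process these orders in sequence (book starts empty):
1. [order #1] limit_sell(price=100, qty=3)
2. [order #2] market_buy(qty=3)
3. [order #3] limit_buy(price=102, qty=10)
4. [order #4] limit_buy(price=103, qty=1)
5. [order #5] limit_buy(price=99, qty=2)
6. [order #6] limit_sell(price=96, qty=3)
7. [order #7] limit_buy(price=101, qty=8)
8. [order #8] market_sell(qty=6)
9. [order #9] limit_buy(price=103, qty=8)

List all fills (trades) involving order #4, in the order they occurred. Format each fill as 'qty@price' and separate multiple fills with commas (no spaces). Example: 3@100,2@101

Answer: 1@103

Derivation:
After op 1 [order #1] limit_sell(price=100, qty=3): fills=none; bids=[-] asks=[#1:3@100]
After op 2 [order #2] market_buy(qty=3): fills=#2x#1:3@100; bids=[-] asks=[-]
After op 3 [order #3] limit_buy(price=102, qty=10): fills=none; bids=[#3:10@102] asks=[-]
After op 4 [order #4] limit_buy(price=103, qty=1): fills=none; bids=[#4:1@103 #3:10@102] asks=[-]
After op 5 [order #5] limit_buy(price=99, qty=2): fills=none; bids=[#4:1@103 #3:10@102 #5:2@99] asks=[-]
After op 6 [order #6] limit_sell(price=96, qty=3): fills=#4x#6:1@103 #3x#6:2@102; bids=[#3:8@102 #5:2@99] asks=[-]
After op 7 [order #7] limit_buy(price=101, qty=8): fills=none; bids=[#3:8@102 #7:8@101 #5:2@99] asks=[-]
After op 8 [order #8] market_sell(qty=6): fills=#3x#8:6@102; bids=[#3:2@102 #7:8@101 #5:2@99] asks=[-]
After op 9 [order #9] limit_buy(price=103, qty=8): fills=none; bids=[#9:8@103 #3:2@102 #7:8@101 #5:2@99] asks=[-]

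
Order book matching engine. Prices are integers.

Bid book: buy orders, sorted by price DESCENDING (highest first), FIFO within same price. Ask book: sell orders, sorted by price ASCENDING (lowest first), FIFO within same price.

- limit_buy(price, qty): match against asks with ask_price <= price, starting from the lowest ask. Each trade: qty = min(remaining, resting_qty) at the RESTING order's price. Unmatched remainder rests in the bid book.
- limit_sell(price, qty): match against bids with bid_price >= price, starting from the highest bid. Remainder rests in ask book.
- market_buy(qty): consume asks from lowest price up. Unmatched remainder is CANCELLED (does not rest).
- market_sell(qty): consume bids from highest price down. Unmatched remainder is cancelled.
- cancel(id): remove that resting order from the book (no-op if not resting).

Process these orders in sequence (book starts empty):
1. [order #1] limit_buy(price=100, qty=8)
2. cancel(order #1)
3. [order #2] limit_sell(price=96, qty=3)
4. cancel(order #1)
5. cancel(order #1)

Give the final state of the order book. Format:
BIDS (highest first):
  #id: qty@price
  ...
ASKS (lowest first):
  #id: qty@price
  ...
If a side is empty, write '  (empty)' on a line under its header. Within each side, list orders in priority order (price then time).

After op 1 [order #1] limit_buy(price=100, qty=8): fills=none; bids=[#1:8@100] asks=[-]
After op 2 cancel(order #1): fills=none; bids=[-] asks=[-]
After op 3 [order #2] limit_sell(price=96, qty=3): fills=none; bids=[-] asks=[#2:3@96]
After op 4 cancel(order #1): fills=none; bids=[-] asks=[#2:3@96]
After op 5 cancel(order #1): fills=none; bids=[-] asks=[#2:3@96]

Answer: BIDS (highest first):
  (empty)
ASKS (lowest first):
  #2: 3@96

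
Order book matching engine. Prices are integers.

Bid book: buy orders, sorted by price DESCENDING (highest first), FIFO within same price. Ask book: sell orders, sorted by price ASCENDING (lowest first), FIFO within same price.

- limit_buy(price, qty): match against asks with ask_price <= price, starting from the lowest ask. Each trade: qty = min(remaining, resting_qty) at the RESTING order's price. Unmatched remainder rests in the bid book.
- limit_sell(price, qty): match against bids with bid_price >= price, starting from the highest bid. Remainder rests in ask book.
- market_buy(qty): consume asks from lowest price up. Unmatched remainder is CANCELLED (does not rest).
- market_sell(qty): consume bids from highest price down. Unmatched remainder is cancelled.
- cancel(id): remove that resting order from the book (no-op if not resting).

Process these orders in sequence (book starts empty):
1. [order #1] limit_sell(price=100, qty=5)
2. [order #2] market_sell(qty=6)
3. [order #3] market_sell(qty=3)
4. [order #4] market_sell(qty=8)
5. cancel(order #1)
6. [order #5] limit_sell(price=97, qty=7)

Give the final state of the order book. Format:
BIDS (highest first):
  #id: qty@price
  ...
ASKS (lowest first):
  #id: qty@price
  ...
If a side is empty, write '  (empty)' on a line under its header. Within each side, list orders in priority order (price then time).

Answer: BIDS (highest first):
  (empty)
ASKS (lowest first):
  #5: 7@97

Derivation:
After op 1 [order #1] limit_sell(price=100, qty=5): fills=none; bids=[-] asks=[#1:5@100]
After op 2 [order #2] market_sell(qty=6): fills=none; bids=[-] asks=[#1:5@100]
After op 3 [order #3] market_sell(qty=3): fills=none; bids=[-] asks=[#1:5@100]
After op 4 [order #4] market_sell(qty=8): fills=none; bids=[-] asks=[#1:5@100]
After op 5 cancel(order #1): fills=none; bids=[-] asks=[-]
After op 6 [order #5] limit_sell(price=97, qty=7): fills=none; bids=[-] asks=[#5:7@97]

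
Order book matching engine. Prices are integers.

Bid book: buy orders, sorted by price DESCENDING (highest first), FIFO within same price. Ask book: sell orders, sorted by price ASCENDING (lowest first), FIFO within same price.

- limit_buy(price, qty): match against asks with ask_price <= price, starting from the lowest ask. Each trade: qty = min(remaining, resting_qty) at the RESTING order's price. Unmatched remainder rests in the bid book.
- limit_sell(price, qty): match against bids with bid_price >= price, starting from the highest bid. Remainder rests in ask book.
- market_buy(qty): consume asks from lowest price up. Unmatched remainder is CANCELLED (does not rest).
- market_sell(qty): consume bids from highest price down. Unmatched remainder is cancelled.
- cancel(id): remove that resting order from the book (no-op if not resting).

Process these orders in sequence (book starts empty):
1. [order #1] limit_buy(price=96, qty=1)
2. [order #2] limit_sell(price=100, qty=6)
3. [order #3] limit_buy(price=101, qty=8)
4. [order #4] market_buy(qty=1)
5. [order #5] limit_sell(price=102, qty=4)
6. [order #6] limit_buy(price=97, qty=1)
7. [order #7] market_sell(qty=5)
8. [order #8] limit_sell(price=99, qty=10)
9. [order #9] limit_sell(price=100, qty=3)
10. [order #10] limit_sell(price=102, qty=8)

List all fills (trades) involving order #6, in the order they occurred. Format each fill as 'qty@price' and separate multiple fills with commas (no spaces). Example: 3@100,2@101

After op 1 [order #1] limit_buy(price=96, qty=1): fills=none; bids=[#1:1@96] asks=[-]
After op 2 [order #2] limit_sell(price=100, qty=6): fills=none; bids=[#1:1@96] asks=[#2:6@100]
After op 3 [order #3] limit_buy(price=101, qty=8): fills=#3x#2:6@100; bids=[#3:2@101 #1:1@96] asks=[-]
After op 4 [order #4] market_buy(qty=1): fills=none; bids=[#3:2@101 #1:1@96] asks=[-]
After op 5 [order #5] limit_sell(price=102, qty=4): fills=none; bids=[#3:2@101 #1:1@96] asks=[#5:4@102]
After op 6 [order #6] limit_buy(price=97, qty=1): fills=none; bids=[#3:2@101 #6:1@97 #1:1@96] asks=[#5:4@102]
After op 7 [order #7] market_sell(qty=5): fills=#3x#7:2@101 #6x#7:1@97 #1x#7:1@96; bids=[-] asks=[#5:4@102]
After op 8 [order #8] limit_sell(price=99, qty=10): fills=none; bids=[-] asks=[#8:10@99 #5:4@102]
After op 9 [order #9] limit_sell(price=100, qty=3): fills=none; bids=[-] asks=[#8:10@99 #9:3@100 #5:4@102]
After op 10 [order #10] limit_sell(price=102, qty=8): fills=none; bids=[-] asks=[#8:10@99 #9:3@100 #5:4@102 #10:8@102]

Answer: 1@97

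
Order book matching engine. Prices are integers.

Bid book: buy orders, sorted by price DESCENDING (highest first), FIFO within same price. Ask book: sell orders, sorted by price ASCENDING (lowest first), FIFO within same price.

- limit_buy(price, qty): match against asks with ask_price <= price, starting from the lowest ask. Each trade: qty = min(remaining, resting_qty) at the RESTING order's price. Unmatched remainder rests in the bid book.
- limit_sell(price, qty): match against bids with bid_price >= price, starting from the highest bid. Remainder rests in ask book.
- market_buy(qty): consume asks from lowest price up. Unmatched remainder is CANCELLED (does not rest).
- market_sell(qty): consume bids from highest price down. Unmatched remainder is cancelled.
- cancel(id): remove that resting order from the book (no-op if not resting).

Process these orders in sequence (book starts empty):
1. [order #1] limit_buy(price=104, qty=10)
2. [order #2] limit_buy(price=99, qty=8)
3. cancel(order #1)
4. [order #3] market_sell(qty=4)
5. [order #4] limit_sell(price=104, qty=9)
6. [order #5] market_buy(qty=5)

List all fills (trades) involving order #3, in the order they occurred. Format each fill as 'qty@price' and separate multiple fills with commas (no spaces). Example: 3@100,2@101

After op 1 [order #1] limit_buy(price=104, qty=10): fills=none; bids=[#1:10@104] asks=[-]
After op 2 [order #2] limit_buy(price=99, qty=8): fills=none; bids=[#1:10@104 #2:8@99] asks=[-]
After op 3 cancel(order #1): fills=none; bids=[#2:8@99] asks=[-]
After op 4 [order #3] market_sell(qty=4): fills=#2x#3:4@99; bids=[#2:4@99] asks=[-]
After op 5 [order #4] limit_sell(price=104, qty=9): fills=none; bids=[#2:4@99] asks=[#4:9@104]
After op 6 [order #5] market_buy(qty=5): fills=#5x#4:5@104; bids=[#2:4@99] asks=[#4:4@104]

Answer: 4@99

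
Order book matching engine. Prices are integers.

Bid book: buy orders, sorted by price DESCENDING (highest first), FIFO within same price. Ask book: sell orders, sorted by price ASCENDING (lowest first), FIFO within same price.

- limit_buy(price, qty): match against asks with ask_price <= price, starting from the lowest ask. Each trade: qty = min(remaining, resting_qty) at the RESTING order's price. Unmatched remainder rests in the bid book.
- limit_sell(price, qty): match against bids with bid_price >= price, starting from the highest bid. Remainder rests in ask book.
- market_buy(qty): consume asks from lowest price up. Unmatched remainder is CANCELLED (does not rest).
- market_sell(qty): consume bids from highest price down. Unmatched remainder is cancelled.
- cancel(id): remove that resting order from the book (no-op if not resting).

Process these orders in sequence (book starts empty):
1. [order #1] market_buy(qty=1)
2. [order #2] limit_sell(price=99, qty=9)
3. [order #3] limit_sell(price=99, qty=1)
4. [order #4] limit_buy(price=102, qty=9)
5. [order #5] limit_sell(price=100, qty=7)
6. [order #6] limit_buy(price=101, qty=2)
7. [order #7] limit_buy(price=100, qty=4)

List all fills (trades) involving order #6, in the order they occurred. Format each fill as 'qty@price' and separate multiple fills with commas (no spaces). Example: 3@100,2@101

Answer: 1@99,1@100

Derivation:
After op 1 [order #1] market_buy(qty=1): fills=none; bids=[-] asks=[-]
After op 2 [order #2] limit_sell(price=99, qty=9): fills=none; bids=[-] asks=[#2:9@99]
After op 3 [order #3] limit_sell(price=99, qty=1): fills=none; bids=[-] asks=[#2:9@99 #3:1@99]
After op 4 [order #4] limit_buy(price=102, qty=9): fills=#4x#2:9@99; bids=[-] asks=[#3:1@99]
After op 5 [order #5] limit_sell(price=100, qty=7): fills=none; bids=[-] asks=[#3:1@99 #5:7@100]
After op 6 [order #6] limit_buy(price=101, qty=2): fills=#6x#3:1@99 #6x#5:1@100; bids=[-] asks=[#5:6@100]
After op 7 [order #7] limit_buy(price=100, qty=4): fills=#7x#5:4@100; bids=[-] asks=[#5:2@100]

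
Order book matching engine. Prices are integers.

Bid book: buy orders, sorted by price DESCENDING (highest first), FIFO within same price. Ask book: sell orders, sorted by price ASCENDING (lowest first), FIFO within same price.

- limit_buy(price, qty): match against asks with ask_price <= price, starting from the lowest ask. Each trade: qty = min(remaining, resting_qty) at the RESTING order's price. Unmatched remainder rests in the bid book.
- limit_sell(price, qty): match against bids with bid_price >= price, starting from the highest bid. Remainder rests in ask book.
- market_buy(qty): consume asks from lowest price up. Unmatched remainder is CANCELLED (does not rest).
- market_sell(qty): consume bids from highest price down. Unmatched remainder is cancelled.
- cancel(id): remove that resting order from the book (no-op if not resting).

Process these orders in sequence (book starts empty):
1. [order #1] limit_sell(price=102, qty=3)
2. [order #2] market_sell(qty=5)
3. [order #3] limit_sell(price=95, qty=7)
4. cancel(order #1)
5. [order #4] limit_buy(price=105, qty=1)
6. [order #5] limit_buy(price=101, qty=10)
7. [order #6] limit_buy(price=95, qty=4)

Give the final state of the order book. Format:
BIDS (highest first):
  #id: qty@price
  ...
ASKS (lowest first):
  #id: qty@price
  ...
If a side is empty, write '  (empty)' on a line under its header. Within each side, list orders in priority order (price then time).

Answer: BIDS (highest first):
  #5: 4@101
  #6: 4@95
ASKS (lowest first):
  (empty)

Derivation:
After op 1 [order #1] limit_sell(price=102, qty=3): fills=none; bids=[-] asks=[#1:3@102]
After op 2 [order #2] market_sell(qty=5): fills=none; bids=[-] asks=[#1:3@102]
After op 3 [order #3] limit_sell(price=95, qty=7): fills=none; bids=[-] asks=[#3:7@95 #1:3@102]
After op 4 cancel(order #1): fills=none; bids=[-] asks=[#3:7@95]
After op 5 [order #4] limit_buy(price=105, qty=1): fills=#4x#3:1@95; bids=[-] asks=[#3:6@95]
After op 6 [order #5] limit_buy(price=101, qty=10): fills=#5x#3:6@95; bids=[#5:4@101] asks=[-]
After op 7 [order #6] limit_buy(price=95, qty=4): fills=none; bids=[#5:4@101 #6:4@95] asks=[-]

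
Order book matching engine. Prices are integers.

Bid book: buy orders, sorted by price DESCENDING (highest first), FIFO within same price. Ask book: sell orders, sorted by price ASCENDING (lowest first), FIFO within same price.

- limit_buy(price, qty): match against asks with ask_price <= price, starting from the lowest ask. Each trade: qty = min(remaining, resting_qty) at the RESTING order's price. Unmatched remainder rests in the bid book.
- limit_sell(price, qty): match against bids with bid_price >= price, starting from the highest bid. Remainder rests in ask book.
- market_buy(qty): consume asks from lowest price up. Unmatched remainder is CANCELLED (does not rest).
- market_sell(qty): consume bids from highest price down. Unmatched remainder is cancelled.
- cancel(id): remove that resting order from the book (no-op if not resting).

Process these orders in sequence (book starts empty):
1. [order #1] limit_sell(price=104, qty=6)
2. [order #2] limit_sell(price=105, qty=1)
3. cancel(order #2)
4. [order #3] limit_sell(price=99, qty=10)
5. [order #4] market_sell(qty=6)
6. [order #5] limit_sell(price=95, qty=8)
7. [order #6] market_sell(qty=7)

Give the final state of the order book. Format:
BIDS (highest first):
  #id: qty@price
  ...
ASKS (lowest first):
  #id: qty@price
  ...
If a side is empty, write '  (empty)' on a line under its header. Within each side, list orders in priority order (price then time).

After op 1 [order #1] limit_sell(price=104, qty=6): fills=none; bids=[-] asks=[#1:6@104]
After op 2 [order #2] limit_sell(price=105, qty=1): fills=none; bids=[-] asks=[#1:6@104 #2:1@105]
After op 3 cancel(order #2): fills=none; bids=[-] asks=[#1:6@104]
After op 4 [order #3] limit_sell(price=99, qty=10): fills=none; bids=[-] asks=[#3:10@99 #1:6@104]
After op 5 [order #4] market_sell(qty=6): fills=none; bids=[-] asks=[#3:10@99 #1:6@104]
After op 6 [order #5] limit_sell(price=95, qty=8): fills=none; bids=[-] asks=[#5:8@95 #3:10@99 #1:6@104]
After op 7 [order #6] market_sell(qty=7): fills=none; bids=[-] asks=[#5:8@95 #3:10@99 #1:6@104]

Answer: BIDS (highest first):
  (empty)
ASKS (lowest first):
  #5: 8@95
  #3: 10@99
  #1: 6@104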